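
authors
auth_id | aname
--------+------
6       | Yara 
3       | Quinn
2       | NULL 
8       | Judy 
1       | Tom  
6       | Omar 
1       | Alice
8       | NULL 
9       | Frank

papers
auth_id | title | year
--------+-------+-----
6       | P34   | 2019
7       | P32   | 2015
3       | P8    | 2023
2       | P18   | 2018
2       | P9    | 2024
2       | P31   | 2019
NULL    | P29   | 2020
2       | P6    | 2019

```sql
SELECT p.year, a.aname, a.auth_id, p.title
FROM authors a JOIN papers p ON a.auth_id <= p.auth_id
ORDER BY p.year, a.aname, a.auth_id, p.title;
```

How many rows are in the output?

28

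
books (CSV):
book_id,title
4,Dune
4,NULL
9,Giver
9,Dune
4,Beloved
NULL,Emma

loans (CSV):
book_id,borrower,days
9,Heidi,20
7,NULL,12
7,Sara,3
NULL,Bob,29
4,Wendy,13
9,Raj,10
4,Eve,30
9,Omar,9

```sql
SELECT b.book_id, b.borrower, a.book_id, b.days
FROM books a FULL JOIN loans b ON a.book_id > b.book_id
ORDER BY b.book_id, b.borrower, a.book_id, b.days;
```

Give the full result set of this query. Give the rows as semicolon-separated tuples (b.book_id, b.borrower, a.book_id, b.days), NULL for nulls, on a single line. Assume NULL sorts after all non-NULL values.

(4, Eve, 9, 30); (4, Eve, 9, 30); (4, Wendy, 9, 13); (4, Wendy, 9, 13); (7, Sara, 9, 3); (7, Sara, 9, 3); (7, NULL, 9, 12); (7, NULL, 9, 12); (9, Heidi, NULL, 20); (9, Omar, NULL, 9); (9, Raj, NULL, 10); (NULL, Bob, NULL, 29); (NULL, NULL, 4, NULL); (NULL, NULL, 4, NULL); (NULL, NULL, 4, NULL); (NULL, NULL, NULL, NULL)

FULL OUTER JOIN keeps every row from both sides; unmatched rows get NULL for the other side's columns.
Matching on a.book_id > b.book_id. A NULL in a compared column never satisfies the condition.
- a row (book_id=4): no match → kept, b columns NULL.
- a row (book_id=4): no match → kept, b columns NULL.
- a row (book_id=9): matches 4 b row(s) → 4 output row(s).
- a row (book_id=9): matches 4 b row(s) → 4 output row(s).
- a row (book_id=4): no match → kept, b columns NULL.
- a row (book_id=NULL): no match → kept, b columns NULL.
- plus 4 unmatched b row(s), each kept with NULL a columns.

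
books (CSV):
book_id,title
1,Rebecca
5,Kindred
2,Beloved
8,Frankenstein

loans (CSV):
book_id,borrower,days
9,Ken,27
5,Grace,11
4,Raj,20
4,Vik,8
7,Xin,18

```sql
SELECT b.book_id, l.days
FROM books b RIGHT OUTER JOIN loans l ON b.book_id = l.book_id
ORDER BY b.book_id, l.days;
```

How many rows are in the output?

RIGHT JOIN keeps every row from `loans`; unmatched rows get NULL for `books`'s columns.
Matching on b.book_id = l.book_id.
- book_id=1: no matching l row.
- book_id=5: 1 matching l row(s), so 1 row(s) emitted.
- book_id=2: no matching l row.
- book_id=8: no matching l row.
- 4 row(s) from l found no b partner → padded with NULL.
Total: 1 matched + 4 padded = 5 rows.

5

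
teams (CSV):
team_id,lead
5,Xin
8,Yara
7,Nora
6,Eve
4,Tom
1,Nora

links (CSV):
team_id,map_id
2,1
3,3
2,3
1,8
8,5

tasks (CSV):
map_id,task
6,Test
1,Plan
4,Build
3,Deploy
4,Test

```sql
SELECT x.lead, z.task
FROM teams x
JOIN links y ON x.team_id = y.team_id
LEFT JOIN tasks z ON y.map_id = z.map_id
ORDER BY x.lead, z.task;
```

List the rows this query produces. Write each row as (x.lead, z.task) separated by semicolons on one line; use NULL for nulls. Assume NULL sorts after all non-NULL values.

(Nora, NULL); (Yara, NULL)

Joins associate left-to-right: teams INNER JOIN links on team_id gives 2 intermediate row(s).
Then LEFT JOIN `tasks z` on map_id: each of those 2 rows is kept; rows whose y.map_id has no match in z get NULL for z's columns.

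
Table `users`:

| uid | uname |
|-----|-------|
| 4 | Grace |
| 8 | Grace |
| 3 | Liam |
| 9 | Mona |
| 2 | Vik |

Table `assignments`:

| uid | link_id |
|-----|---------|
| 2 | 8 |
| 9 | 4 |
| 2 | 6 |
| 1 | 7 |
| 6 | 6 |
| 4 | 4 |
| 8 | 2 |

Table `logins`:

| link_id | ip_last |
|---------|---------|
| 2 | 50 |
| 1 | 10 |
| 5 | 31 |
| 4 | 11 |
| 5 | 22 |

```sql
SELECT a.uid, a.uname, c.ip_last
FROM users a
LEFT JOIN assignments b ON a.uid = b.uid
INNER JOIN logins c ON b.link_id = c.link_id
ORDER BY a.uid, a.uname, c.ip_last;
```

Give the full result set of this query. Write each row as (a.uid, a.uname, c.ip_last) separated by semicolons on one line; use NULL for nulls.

Evaluate left to right. First `users a LEFT JOIN assignments b` on uid: 6 row(s).
Then INNER JOIN `logins c` on link_id: keep only rows whose b.link_id appears in c.

(4, Grace, 11); (8, Grace, 50); (9, Mona, 11)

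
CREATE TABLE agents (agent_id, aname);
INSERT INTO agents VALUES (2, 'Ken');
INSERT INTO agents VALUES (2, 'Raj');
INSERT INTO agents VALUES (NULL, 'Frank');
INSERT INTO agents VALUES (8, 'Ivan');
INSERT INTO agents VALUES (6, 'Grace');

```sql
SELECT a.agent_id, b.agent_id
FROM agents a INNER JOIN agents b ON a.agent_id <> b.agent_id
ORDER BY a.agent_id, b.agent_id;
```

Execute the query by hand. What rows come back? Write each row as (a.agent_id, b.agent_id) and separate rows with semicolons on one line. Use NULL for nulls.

INNER JOIN keeps only pairs where the ON condition holds.
Matching on a.agent_id <> b.agent_id. A NULL in a compared column never satisfies the condition.
- a row (agent_id=2): matches 2 b row(s) → 2 output row(s).
- a row (agent_id=2): matches 2 b row(s) → 2 output row(s).
- a row (agent_id=NULL): no match → dropped.
- a row (agent_id=8): matches 3 b row(s) → 3 output row(s).
- a row (agent_id=6): matches 3 b row(s) → 3 output row(s).
After projecting and ordering:
a.agent_id | b.agent_id
2 | 6
2 | 6
2 | 8
2 | 8
6 | 2
6 | 2
6 | 8
8 | 2
8 | 2
8 | 6

(2, 6); (2, 6); (2, 8); (2, 8); (6, 2); (6, 2); (6, 8); (8, 2); (8, 2); (8, 6)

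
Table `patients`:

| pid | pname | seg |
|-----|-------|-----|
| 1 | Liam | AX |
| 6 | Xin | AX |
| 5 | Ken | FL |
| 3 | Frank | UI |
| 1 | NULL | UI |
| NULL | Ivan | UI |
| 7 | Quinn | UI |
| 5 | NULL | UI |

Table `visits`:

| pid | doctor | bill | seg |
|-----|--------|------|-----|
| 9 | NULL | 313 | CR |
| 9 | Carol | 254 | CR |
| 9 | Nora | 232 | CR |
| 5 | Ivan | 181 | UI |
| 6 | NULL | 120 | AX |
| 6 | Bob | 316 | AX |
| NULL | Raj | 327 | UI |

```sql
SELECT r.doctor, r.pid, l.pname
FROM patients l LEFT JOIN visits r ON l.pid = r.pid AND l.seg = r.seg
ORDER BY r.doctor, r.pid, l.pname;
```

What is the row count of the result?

9

LEFT JOIN keeps every row from `patients`; unmatched rows get NULL for `visits`'s columns.
Matching on l.pid = r.pid AND l.seg = r.seg. A NULL in a compared column never satisfies the condition.
Matched pairs: 3; unmatched l rows kept: 6.
Total: 3 matched + 6 padded = 9 rows.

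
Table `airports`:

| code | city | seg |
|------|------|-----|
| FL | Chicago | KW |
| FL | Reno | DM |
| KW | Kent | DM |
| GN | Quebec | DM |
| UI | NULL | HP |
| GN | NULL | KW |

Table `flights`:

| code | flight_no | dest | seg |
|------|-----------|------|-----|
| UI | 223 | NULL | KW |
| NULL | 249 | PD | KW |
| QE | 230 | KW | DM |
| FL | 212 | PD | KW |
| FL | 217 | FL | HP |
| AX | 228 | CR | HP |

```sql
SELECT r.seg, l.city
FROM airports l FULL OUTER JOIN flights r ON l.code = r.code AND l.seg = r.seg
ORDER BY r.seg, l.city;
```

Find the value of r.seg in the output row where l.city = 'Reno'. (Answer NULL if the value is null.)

NULL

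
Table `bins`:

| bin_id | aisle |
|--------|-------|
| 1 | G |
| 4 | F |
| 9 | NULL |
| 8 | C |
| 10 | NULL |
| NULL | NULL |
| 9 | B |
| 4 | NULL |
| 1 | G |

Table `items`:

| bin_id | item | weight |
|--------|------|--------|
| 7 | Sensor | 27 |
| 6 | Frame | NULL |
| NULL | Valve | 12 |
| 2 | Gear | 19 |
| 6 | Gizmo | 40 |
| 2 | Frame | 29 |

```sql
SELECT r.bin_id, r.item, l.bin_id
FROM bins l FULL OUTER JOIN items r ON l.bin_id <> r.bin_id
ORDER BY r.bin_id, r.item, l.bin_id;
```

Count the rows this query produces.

FULL OUTER JOIN keeps every row from both sides; unmatched rows get NULL for the other side's columns.
Matching on l.bin_id <> r.bin_id. A NULL in a compared column never satisfies the condition.
Matched pairs: 40; unmatched l rows kept: 1; unmatched r rows kept: 1.
Total: 40 matched + 2 padded = 42 rows.

42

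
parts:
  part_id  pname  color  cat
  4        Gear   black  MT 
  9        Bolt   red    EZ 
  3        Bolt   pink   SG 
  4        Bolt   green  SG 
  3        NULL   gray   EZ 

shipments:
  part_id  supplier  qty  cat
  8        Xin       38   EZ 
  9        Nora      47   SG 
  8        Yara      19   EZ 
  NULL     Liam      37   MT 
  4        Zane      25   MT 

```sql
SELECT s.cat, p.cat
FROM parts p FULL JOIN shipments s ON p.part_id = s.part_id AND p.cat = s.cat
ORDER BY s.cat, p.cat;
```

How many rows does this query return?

9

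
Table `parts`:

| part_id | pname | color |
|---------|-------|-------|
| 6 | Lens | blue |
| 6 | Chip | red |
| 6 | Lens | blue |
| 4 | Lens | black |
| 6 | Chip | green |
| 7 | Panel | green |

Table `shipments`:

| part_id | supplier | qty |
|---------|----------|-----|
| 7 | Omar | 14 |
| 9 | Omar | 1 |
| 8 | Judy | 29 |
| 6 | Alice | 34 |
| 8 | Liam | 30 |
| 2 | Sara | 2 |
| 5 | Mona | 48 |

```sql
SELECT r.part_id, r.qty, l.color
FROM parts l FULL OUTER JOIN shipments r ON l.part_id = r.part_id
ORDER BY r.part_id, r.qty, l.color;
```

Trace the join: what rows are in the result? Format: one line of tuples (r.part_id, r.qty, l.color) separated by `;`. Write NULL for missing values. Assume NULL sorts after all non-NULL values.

FULL OUTER JOIN keeps every row from both sides; unmatched rows get NULL for the other side's columns.
Matching on l.part_id = r.part_id.
- l (part_id=6) pairs with 1 row(s) of r.
- l (part_id=6) pairs with 1 row(s) of r.
- l (part_id=6) pairs with 1 row(s) of r.
- l (part_id=4) has no partner → padded with NULL.
- l (part_id=6) pairs with 1 row(s) of r.
- l (part_id=7) pairs with 1 row(s) of r.
- 5 row(s) from r found no l partner → padded with NULL.

(2, 2, NULL); (5, 48, NULL); (6, 34, blue); (6, 34, blue); (6, 34, green); (6, 34, red); (7, 14, green); (8, 29, NULL); (8, 30, NULL); (9, 1, NULL); (NULL, NULL, black)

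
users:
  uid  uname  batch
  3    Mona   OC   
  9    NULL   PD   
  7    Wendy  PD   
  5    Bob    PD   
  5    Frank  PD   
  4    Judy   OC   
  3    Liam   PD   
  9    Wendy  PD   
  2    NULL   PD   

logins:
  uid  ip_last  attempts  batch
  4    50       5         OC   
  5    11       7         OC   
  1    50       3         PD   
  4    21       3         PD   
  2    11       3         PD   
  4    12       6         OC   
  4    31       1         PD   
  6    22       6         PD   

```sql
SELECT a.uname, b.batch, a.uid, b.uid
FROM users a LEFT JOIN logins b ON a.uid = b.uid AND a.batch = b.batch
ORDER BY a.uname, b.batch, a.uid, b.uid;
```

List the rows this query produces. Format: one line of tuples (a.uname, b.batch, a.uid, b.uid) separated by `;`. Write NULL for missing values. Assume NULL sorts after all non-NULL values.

(Bob, NULL, 5, NULL); (Frank, NULL, 5, NULL); (Judy, OC, 4, 4); (Judy, OC, 4, 4); (Liam, NULL, 3, NULL); (Mona, NULL, 3, NULL); (Wendy, NULL, 7, NULL); (Wendy, NULL, 9, NULL); (NULL, PD, 2, 2); (NULL, NULL, 9, NULL)

LEFT JOIN keeps every row from `users`; unmatched rows get NULL for `logins`'s columns.
Matching on a.uid = b.uid AND a.batch = b.batch.
- uid=3, batch=OC: no b row matches, row kept with b columns NULL.
- uid=9, batch=PD: no b row matches, row kept with b columns NULL.
- uid=7, batch=PD: no b row matches, row kept with b columns NULL.
- uid=5, batch=PD: no b row matches, row kept with b columns NULL.
- uid=5, batch=PD: no b row matches, row kept with b columns NULL.
- uid=4, batch=OC: 2 matching b row(s), so 2 row(s) emitted.
- uid=3, batch=PD: no b row matches, row kept with b columns NULL.
- uid=9, batch=PD: no b row matches, row kept with b columns NULL.
- uid=2, batch=PD: 1 matching b row(s), so 1 row(s) emitted.
After projecting and ordering:
a.uname | b.batch | a.uid | b.uid
Bob | NULL | 5 | NULL
Frank | NULL | 5 | NULL
Judy | OC | 4 | 4
Judy | OC | 4 | 4
Liam | NULL | 3 | NULL
Mona | NULL | 3 | NULL
Wendy | NULL | 7 | NULL
Wendy | NULL | 9 | NULL
NULL | PD | 2 | 2
NULL | NULL | 9 | NULL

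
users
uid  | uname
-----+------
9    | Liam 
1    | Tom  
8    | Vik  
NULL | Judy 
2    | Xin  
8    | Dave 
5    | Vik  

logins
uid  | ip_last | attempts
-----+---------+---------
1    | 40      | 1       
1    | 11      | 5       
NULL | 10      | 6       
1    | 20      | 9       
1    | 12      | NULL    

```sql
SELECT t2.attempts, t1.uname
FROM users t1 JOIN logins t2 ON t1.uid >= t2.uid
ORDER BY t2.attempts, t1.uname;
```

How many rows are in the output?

INNER JOIN keeps only pairs where the ON condition holds.
Matching on t1.uid >= t2.uid. A NULL in a compared column never satisfies the condition.
- t1[0] uid=9 → 4 match(es) in t2 → 4 row(s).
- t1[1] uid=1 → 4 match(es) in t2 → 4 row(s).
- t1[2] uid=8 → 4 match(es) in t2 → 4 row(s).
- t1[3] uid=NULL → no match; dropped.
- t1[4] uid=2 → 4 match(es) in t2 → 4 row(s).
- t1[5] uid=8 → 4 match(es) in t2 → 4 row(s).
- t1[6] uid=5 → 4 match(es) in t2 → 4 row(s).
Total: 24 rows.

24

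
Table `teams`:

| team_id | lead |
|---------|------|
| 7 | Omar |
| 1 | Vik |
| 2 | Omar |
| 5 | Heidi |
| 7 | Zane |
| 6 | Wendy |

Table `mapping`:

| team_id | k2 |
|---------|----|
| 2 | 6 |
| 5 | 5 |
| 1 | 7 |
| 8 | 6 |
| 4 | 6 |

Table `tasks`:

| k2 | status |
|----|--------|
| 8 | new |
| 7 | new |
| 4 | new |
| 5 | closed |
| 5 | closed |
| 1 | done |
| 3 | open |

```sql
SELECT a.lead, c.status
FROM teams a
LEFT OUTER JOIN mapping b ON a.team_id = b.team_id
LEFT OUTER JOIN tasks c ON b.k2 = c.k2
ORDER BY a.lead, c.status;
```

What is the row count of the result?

7

Step 1 — a LEFT JOIN b on team_id → 6 row(s).
Then LEFT JOIN `tasks c` on k2: each of those 6 rows is kept; rows whose b.k2 has no match in c get NULL for c's columns.
Result: 7 row(s).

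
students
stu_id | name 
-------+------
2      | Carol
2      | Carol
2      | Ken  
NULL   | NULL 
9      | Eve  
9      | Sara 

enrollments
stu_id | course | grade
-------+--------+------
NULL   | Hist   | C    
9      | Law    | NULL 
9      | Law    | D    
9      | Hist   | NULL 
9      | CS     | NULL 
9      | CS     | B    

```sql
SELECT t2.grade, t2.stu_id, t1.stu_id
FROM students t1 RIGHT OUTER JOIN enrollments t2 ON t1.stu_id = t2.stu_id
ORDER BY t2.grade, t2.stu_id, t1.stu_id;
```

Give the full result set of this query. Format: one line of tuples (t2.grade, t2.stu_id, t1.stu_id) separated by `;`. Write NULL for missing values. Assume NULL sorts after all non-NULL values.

(B, 9, 9); (B, 9, 9); (C, NULL, NULL); (D, 9, 9); (D, 9, 9); (NULL, 9, 9); (NULL, 9, 9); (NULL, 9, 9); (NULL, 9, 9); (NULL, 9, 9); (NULL, 9, 9)

RIGHT JOIN keeps every row from `enrollments`; unmatched rows get NULL for `students`'s columns.
Matching on t1.stu_id = t2.stu_id. A NULL in a compared column never satisfies the condition.
- t1[0] stu_id=2 → no match.
- t1[1] stu_id=2 → no match.
- t1[2] stu_id=2 → no match.
- t1[3] stu_id=NULL → no match.
- t1[4] stu_id=9 → 5 match(es) in t2 → 5 row(s).
- t1[5] stu_id=9 → 5 match(es) in t2 → 5 row(s).
- 1 t2 row(s) had no t1 match → kept, t1 columns NULL.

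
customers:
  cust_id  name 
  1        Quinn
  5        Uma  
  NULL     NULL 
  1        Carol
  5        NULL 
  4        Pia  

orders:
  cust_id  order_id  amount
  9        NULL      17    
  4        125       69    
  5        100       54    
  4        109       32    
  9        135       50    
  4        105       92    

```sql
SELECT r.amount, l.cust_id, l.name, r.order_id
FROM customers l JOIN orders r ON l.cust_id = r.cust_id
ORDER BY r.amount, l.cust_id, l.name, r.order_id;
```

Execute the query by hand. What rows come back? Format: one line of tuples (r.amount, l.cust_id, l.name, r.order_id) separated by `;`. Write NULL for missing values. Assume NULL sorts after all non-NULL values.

(32, 4, Pia, 109); (54, 5, Uma, 100); (54, 5, NULL, 100); (69, 4, Pia, 125); (92, 4, Pia, 105)

INNER JOIN keeps only pairs where the ON condition holds.
Matching on l.cust_id = r.cust_id. A NULL in a compared column never satisfies the condition.
Matched pairs: 5.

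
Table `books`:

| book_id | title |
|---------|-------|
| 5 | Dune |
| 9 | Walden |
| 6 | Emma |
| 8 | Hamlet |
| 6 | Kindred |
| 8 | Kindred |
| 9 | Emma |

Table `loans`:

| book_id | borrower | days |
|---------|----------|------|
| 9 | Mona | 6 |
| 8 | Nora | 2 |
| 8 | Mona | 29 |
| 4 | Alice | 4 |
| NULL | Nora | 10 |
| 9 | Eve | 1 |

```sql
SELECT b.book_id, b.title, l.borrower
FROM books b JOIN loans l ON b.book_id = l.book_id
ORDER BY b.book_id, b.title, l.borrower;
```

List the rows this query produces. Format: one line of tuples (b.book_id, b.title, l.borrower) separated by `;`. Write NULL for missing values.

(8, Hamlet, Mona); (8, Hamlet, Nora); (8, Kindred, Mona); (8, Kindred, Nora); (9, Emma, Eve); (9, Emma, Mona); (9, Walden, Eve); (9, Walden, Mona)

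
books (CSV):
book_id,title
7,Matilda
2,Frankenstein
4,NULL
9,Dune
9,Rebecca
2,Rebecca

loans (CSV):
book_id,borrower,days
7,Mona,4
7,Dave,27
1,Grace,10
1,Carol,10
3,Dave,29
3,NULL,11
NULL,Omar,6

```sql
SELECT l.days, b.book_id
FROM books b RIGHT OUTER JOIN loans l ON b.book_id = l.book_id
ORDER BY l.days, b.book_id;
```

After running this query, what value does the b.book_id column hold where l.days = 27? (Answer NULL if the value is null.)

7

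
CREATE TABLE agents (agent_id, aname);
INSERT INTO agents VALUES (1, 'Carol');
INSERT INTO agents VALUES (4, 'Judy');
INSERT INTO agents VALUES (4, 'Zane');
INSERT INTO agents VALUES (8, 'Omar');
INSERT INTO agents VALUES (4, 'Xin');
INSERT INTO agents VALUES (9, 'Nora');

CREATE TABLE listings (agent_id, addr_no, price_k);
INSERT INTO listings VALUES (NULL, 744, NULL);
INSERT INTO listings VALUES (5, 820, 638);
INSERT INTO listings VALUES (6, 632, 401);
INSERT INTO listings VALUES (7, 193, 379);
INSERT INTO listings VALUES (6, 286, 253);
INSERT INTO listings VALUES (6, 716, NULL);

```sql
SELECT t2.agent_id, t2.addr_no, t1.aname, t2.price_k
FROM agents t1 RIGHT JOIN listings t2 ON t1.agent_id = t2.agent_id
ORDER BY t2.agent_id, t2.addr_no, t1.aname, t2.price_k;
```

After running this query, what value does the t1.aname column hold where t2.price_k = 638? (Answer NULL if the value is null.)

NULL

RIGHT JOIN keeps every row from `listings`; unmatched rows get NULL for `agents`'s columns.
Matching on t1.agent_id = t2.agent_id. A NULL in a compared column never satisfies the condition.
- t1[0] agent_id=1 → no match.
- t1[1] agent_id=4 → no match.
- t1[2] agent_id=4 → no match.
- t1[3] agent_id=8 → no match.
- t1[4] agent_id=4 → no match.
- t1[5] agent_id=9 → no match.
- 6 row(s) from t2 found no t1 partner → padded with NULL.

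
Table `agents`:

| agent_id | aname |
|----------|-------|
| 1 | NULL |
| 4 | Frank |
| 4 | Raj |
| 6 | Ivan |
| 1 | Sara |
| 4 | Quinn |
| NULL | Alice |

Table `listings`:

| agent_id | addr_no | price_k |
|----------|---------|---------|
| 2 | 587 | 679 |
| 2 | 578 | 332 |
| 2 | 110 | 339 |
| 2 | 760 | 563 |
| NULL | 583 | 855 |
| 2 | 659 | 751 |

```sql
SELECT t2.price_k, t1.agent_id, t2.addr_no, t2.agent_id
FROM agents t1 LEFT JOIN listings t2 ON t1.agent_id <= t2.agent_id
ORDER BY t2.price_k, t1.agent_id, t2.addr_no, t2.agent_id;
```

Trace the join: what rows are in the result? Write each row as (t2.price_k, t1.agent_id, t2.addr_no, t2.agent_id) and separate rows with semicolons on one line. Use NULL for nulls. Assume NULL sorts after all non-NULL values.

(332, 1, 578, 2); (332, 1, 578, 2); (339, 1, 110, 2); (339, 1, 110, 2); (563, 1, 760, 2); (563, 1, 760, 2); (679, 1, 587, 2); (679, 1, 587, 2); (751, 1, 659, 2); (751, 1, 659, 2); (NULL, 4, NULL, NULL); (NULL, 4, NULL, NULL); (NULL, 4, NULL, NULL); (NULL, 6, NULL, NULL); (NULL, NULL, NULL, NULL)

LEFT JOIN keeps every row from `agents`; unmatched rows get NULL for `listings`'s columns.
Matching on t1.agent_id <= t2.agent_id. A NULL in a compared column never satisfies the condition.
- t1 (agent_id=1) pairs with 5 row(s) of t2.
- t1 (agent_id=4) has no partner → padded with NULL.
- t1 (agent_id=4) has no partner → padded with NULL.
- t1 (agent_id=6) has no partner → padded with NULL.
- t1 (agent_id=1) pairs with 5 row(s) of t2.
- t1 (agent_id=4) has no partner → padded with NULL.
- t1 (agent_id=NULL) has no partner → padded with NULL.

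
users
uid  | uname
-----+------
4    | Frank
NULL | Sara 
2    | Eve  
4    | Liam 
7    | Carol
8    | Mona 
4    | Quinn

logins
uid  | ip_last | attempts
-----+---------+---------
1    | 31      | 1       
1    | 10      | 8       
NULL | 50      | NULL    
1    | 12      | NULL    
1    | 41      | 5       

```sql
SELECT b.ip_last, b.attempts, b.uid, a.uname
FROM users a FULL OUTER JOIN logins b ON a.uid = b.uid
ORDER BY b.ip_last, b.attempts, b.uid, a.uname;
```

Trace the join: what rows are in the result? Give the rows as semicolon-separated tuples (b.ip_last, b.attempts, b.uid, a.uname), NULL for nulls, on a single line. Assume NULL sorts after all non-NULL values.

(10, 8, 1, NULL); (12, NULL, 1, NULL); (31, 1, 1, NULL); (41, 5, 1, NULL); (50, NULL, NULL, NULL); (NULL, NULL, NULL, Carol); (NULL, NULL, NULL, Eve); (NULL, NULL, NULL, Frank); (NULL, NULL, NULL, Liam); (NULL, NULL, NULL, Mona); (NULL, NULL, NULL, Quinn); (NULL, NULL, NULL, Sara)

FULL OUTER JOIN keeps every row from both sides; unmatched rows get NULL for the other side's columns.
Matching on a.uid = b.uid. A NULL in a compared column never satisfies the condition.
- uid=4: no b row matches, row kept with b columns NULL.
- uid=NULL: no b row matches, row kept with b columns NULL.
- uid=2: no b row matches, row kept with b columns NULL.
- uid=4: no b row matches, row kept with b columns NULL.
- uid=7: no b row matches, row kept with b columns NULL.
- uid=8: no b row matches, row kept with b columns NULL.
- uid=4: no b row matches, row kept with b columns NULL.
- 5 row(s) from b found no a partner → padded with NULL.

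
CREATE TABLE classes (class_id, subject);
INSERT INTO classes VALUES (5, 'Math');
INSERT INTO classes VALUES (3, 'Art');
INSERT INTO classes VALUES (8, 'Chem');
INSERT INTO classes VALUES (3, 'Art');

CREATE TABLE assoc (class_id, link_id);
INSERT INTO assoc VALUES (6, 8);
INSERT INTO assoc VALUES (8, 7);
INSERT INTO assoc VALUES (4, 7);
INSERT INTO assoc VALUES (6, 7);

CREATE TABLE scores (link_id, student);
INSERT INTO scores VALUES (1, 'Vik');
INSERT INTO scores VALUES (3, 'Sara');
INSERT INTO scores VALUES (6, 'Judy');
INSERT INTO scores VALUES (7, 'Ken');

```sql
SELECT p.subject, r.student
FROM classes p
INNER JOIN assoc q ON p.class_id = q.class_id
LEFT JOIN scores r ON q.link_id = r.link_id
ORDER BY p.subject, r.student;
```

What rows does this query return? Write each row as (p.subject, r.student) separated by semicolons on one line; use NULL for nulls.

Joins associate left-to-right: classes INNER JOIN assoc on class_id gives 1 intermediate row(s).
Then LEFT JOIN `scores r` on link_id: each of those 1 rows is kept; rows whose q.link_id has no match in r get NULL for r's columns.

(Chem, Ken)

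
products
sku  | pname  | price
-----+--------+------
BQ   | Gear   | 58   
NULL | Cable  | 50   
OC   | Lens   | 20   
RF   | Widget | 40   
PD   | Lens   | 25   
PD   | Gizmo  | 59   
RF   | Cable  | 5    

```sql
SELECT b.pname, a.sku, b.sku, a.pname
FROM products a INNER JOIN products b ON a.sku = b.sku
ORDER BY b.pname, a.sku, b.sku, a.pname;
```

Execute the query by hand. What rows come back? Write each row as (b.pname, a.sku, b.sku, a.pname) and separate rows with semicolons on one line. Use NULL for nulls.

INNER JOIN keeps only pairs where the ON condition holds.
Matching on a.sku = b.sku. A NULL in a compared column never satisfies the condition.
- sku=BQ: 1 matching b row(s), so 1 row(s) emitted.
- sku=NULL: no matching b row, dropped.
- sku=OC: 1 matching b row(s), so 1 row(s) emitted.
- sku=RF: 2 matching b row(s), so 2 row(s) emitted.
- sku=PD: 2 matching b row(s), so 2 row(s) emitted.
- sku=PD: 2 matching b row(s), so 2 row(s) emitted.
- sku=RF: 2 matching b row(s), so 2 row(s) emitted.
After projecting and ordering:
b.pname | a.sku | b.sku | a.pname
Cable | RF | RF | Cable
Cable | RF | RF | Widget
Gear | BQ | BQ | Gear
Gizmo | PD | PD | Gizmo
Gizmo | PD | PD | Lens
Lens | OC | OC | Lens
Lens | PD | PD | Gizmo
Lens | PD | PD | Lens
Widget | RF | RF | Cable
Widget | RF | RF | Widget

(Cable, RF, RF, Cable); (Cable, RF, RF, Widget); (Gear, BQ, BQ, Gear); (Gizmo, PD, PD, Gizmo); (Gizmo, PD, PD, Lens); (Lens, OC, OC, Lens); (Lens, PD, PD, Gizmo); (Lens, PD, PD, Lens); (Widget, RF, RF, Cable); (Widget, RF, RF, Widget)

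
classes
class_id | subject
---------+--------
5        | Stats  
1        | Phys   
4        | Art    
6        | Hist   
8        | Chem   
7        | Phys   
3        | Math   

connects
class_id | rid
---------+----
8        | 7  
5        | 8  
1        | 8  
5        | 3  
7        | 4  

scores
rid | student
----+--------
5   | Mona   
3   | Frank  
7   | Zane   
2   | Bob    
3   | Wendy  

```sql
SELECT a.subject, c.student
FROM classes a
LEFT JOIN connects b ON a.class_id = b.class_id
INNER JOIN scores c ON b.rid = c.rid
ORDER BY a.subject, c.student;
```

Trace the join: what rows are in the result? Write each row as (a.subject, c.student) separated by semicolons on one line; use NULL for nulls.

(Chem, Zane); (Stats, Frank); (Stats, Wendy)

Evaluate left to right. First `classes a LEFT JOIN connects b` on class_id: 8 row(s).
Then INNER JOIN `scores c` on rid: keep only rows whose b.rid appears in c.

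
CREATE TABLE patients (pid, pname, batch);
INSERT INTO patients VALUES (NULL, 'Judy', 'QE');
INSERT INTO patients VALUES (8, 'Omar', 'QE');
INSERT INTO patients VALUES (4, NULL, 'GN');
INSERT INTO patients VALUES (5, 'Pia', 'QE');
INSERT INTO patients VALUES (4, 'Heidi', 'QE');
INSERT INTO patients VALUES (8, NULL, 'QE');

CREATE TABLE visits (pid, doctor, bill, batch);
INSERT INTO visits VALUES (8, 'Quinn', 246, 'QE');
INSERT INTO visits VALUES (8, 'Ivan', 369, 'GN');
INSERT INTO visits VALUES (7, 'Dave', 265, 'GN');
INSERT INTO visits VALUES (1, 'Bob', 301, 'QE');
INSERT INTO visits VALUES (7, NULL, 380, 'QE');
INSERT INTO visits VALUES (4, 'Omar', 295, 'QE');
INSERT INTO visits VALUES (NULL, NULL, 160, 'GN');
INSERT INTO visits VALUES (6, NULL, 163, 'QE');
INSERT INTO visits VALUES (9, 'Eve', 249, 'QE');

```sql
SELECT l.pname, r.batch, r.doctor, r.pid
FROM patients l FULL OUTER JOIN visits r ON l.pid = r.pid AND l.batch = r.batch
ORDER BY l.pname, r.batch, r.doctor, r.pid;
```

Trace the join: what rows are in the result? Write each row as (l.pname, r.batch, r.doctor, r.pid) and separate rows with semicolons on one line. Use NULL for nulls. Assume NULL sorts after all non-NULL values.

FULL OUTER JOIN keeps every row from both sides; unmatched rows get NULL for the other side's columns.
Matching on l.pid = r.pid AND l.batch = r.batch. A NULL in a compared column never satisfies the condition.
- pid=NULL, batch=QE: no r row matches, row kept with r columns NULL.
- pid=8, batch=QE: 1 matching r row(s), so 1 row(s) emitted.
- pid=4, batch=GN: no r row matches, row kept with r columns NULL.
- pid=5, batch=QE: no r row matches, row kept with r columns NULL.
- pid=4, batch=QE: 1 matching r row(s), so 1 row(s) emitted.
- pid=8, batch=QE: 1 matching r row(s), so 1 row(s) emitted.
- 7 r row(s) had no l match → kept, l columns NULL.

(Heidi, QE, Omar, 4); (Judy, NULL, NULL, NULL); (Omar, QE, Quinn, 8); (Pia, NULL, NULL, NULL); (NULL, GN, Dave, 7); (NULL, GN, Ivan, 8); (NULL, GN, NULL, NULL); (NULL, QE, Bob, 1); (NULL, QE, Eve, 9); (NULL, QE, Quinn, 8); (NULL, QE, NULL, 6); (NULL, QE, NULL, 7); (NULL, NULL, NULL, NULL)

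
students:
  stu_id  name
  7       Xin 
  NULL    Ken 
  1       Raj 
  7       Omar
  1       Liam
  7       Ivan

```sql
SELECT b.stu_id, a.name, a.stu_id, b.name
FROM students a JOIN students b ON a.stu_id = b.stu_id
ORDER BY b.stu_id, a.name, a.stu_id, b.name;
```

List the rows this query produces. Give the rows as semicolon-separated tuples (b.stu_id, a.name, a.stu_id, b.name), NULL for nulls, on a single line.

INNER JOIN keeps only pairs where the ON condition holds.
Matching on a.stu_id = b.stu_id. A NULL in a compared column never satisfies the condition.
- stu_id=7: 3 matching b row(s), so 3 row(s) emitted.
- stu_id=NULL: no matching b row, dropped.
- stu_id=1: 2 matching b row(s), so 2 row(s) emitted.
- stu_id=7: 3 matching b row(s), so 3 row(s) emitted.
- stu_id=1: 2 matching b row(s), so 2 row(s) emitted.
- stu_id=7: 3 matching b row(s), so 3 row(s) emitted.

(1, Liam, 1, Liam); (1, Liam, 1, Raj); (1, Raj, 1, Liam); (1, Raj, 1, Raj); (7, Ivan, 7, Ivan); (7, Ivan, 7, Omar); (7, Ivan, 7, Xin); (7, Omar, 7, Ivan); (7, Omar, 7, Omar); (7, Omar, 7, Xin); (7, Xin, 7, Ivan); (7, Xin, 7, Omar); (7, Xin, 7, Xin)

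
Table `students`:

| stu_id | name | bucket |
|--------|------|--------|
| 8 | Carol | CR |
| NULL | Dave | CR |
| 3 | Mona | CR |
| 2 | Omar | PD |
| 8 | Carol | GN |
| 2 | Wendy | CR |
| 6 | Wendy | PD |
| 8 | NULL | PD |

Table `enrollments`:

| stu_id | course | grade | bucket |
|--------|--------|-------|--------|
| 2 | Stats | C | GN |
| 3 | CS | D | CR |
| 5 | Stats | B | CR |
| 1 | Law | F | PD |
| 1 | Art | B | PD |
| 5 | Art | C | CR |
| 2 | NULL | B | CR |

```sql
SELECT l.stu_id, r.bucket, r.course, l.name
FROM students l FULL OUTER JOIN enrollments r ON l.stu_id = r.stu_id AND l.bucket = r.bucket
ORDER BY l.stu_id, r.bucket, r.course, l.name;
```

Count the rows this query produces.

13

FULL OUTER JOIN keeps every row from both sides; unmatched rows get NULL for the other side's columns.
Matching on l.stu_id = r.stu_id AND l.bucket = r.bucket. A NULL in a compared column never satisfies the condition.
- l[0] stu_id=8, bucket=CR → no match; kept with NULLs on the r side.
- l[1] stu_id=NULL, bucket=CR → no match; kept with NULLs on the r side.
- l[2] stu_id=3, bucket=CR → 1 match(es) in r → 1 row(s).
- l[3] stu_id=2, bucket=PD → no match; kept with NULLs on the r side.
- l[4] stu_id=8, bucket=GN → no match; kept with NULLs on the r side.
- l[5] stu_id=2, bucket=CR → 1 match(es) in r → 1 row(s).
- l[6] stu_id=6, bucket=PD → no match; kept with NULLs on the r side.
- l[7] stu_id=8, bucket=PD → no match; kept with NULLs on the r side.
- 5 r row(s) had no l match → kept, l columns NULL.
Total: 2 matched + 11 padded = 13 rows.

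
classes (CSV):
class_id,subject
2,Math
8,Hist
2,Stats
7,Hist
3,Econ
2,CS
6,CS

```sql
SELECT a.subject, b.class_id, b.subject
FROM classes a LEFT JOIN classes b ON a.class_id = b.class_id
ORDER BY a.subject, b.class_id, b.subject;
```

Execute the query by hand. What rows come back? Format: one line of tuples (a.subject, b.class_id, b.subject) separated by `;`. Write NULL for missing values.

(CS, 2, CS); (CS, 2, Math); (CS, 2, Stats); (CS, 6, CS); (Econ, 3, Econ); (Hist, 7, Hist); (Hist, 8, Hist); (Math, 2, CS); (Math, 2, Math); (Math, 2, Stats); (Stats, 2, CS); (Stats, 2, Math); (Stats, 2, Stats)

LEFT JOIN keeps every row from `classes a`; unmatched rows get NULL for `classes b`'s columns.
Matching on a.class_id = b.class_id.
Matched pairs: 13; unmatched a rows kept: 0.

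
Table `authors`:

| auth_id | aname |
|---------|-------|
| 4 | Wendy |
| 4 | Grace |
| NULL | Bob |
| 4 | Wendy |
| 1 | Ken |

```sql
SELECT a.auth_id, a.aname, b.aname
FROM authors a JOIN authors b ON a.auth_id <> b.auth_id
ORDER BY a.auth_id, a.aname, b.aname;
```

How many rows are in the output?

INNER JOIN keeps only pairs where the ON condition holds.
Matching on a.auth_id <> b.auth_id. A NULL in a compared column never satisfies the condition.
- auth_id=4: 1 matching b row(s), so 1 row(s) emitted.
- auth_id=4: 1 matching b row(s), so 1 row(s) emitted.
- auth_id=NULL: no matching b row, dropped.
- auth_id=4: 1 matching b row(s), so 1 row(s) emitted.
- auth_id=1: 3 matching b row(s), so 3 row(s) emitted.
Total: 6 rows.

6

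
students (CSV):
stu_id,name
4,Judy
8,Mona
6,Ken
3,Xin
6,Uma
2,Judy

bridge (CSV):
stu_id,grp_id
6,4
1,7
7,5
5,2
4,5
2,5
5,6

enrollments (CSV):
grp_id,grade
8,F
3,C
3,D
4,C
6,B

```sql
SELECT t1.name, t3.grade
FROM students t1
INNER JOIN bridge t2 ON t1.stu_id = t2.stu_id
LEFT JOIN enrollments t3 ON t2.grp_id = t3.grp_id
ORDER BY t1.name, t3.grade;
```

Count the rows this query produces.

4

Joins associate left-to-right: students INNER JOIN bridge on stu_id gives 4 intermediate row(s).
Then LEFT JOIN `enrollments t3` on grp_id: each of those 4 rows is kept; rows whose t2.grp_id has no match in t3 get NULL for t3's columns.
Result: 4 row(s).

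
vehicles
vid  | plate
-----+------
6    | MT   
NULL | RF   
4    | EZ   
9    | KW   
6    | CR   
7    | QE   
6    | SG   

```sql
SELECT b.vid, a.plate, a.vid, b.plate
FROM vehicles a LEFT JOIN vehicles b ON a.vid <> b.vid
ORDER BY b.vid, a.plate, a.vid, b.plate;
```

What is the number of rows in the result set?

LEFT JOIN keeps every row from `vehicles a`; unmatched rows get NULL for `vehicles b`'s columns.
Matching on a.vid <> b.vid. A NULL in a compared column never satisfies the condition.
- vid=6: 3 matching b row(s), so 3 row(s) emitted.
- vid=NULL: no b row matches, row kept with b columns NULL.
- vid=4: 5 matching b row(s), so 5 row(s) emitted.
- vid=9: 5 matching b row(s), so 5 row(s) emitted.
- vid=6: 3 matching b row(s), so 3 row(s) emitted.
- vid=7: 5 matching b row(s), so 5 row(s) emitted.
- vid=6: 3 matching b row(s), so 3 row(s) emitted.
Total: 24 matched + 1 padded = 25 rows.

25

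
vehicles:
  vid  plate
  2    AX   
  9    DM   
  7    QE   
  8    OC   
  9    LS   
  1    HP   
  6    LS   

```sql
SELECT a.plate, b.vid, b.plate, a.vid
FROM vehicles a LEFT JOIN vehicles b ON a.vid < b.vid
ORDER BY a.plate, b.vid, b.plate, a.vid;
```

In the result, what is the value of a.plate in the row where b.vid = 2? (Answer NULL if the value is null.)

HP

LEFT JOIN keeps every row from `vehicles a`; unmatched rows get NULL for `vehicles b`'s columns.
Matching on a.vid < b.vid.
- a[0] vid=2 → 5 match(es) in b → 5 row(s).
- a[1] vid=9 → no match; kept with NULLs on the b side.
- a[2] vid=7 → 3 match(es) in b → 3 row(s).
- a[3] vid=8 → 2 match(es) in b → 2 row(s).
- a[4] vid=9 → no match; kept with NULLs on the b side.
- a[5] vid=1 → 6 match(es) in b → 6 row(s).
- a[6] vid=6 → 4 match(es) in b → 4 row(s).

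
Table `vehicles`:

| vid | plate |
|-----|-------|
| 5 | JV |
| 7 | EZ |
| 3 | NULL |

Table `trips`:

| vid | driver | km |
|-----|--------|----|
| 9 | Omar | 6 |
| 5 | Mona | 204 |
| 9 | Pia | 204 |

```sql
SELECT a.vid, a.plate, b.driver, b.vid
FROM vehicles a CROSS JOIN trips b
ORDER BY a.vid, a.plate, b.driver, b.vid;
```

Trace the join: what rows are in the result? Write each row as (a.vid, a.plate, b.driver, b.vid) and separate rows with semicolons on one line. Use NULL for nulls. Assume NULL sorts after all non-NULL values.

(3, NULL, Mona, 5); (3, NULL, Omar, 9); (3, NULL, Pia, 9); (5, JV, Mona, 5); (5, JV, Omar, 9); (5, JV, Pia, 9); (7, EZ, Mona, 5); (7, EZ, Omar, 9); (7, EZ, Pia, 9)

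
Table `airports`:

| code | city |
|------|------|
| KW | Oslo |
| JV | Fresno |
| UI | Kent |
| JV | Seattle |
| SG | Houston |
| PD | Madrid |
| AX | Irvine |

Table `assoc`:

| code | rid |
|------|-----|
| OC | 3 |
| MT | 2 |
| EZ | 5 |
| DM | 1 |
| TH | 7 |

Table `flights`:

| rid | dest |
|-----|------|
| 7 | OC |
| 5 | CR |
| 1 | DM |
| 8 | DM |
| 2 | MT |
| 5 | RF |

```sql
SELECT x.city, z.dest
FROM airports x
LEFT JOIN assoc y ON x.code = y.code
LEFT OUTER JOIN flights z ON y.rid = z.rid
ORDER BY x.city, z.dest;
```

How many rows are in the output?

Joins associate left-to-right: airports LEFT JOIN assoc on code gives 7 intermediate row(s).
Then LEFT JOIN `flights z` on rid: each of those 7 rows is kept; rows whose y.rid has no match in z get NULL for z's columns.
Result: 7 row(s).

7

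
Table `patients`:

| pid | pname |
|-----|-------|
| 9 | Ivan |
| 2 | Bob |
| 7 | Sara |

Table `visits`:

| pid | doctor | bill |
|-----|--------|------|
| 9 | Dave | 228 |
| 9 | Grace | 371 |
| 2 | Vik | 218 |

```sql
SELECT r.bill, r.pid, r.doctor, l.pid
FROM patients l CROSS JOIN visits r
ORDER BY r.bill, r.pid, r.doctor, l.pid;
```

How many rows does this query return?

9

CROSS JOIN pairs every row of `patients` with every row of `visits`: 3 × 3 = 9 rows.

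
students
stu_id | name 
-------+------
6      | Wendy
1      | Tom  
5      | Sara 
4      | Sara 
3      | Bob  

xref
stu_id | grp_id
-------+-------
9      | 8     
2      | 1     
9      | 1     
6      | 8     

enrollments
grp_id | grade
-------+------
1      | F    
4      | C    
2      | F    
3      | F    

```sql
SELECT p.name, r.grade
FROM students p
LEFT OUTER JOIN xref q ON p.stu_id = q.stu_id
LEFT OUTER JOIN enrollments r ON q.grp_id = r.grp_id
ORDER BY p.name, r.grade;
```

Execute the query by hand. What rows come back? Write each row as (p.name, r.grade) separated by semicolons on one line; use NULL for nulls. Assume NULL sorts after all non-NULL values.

(Bob, NULL); (Sara, NULL); (Sara, NULL); (Tom, NULL); (Wendy, NULL)

Evaluate left to right. First `students p LEFT JOIN xref q` on stu_id: 5 row(s).
Then LEFT JOIN `enrollments r` on grp_id: each of those 5 rows is kept; rows whose q.grp_id has no match in r get NULL for r's columns.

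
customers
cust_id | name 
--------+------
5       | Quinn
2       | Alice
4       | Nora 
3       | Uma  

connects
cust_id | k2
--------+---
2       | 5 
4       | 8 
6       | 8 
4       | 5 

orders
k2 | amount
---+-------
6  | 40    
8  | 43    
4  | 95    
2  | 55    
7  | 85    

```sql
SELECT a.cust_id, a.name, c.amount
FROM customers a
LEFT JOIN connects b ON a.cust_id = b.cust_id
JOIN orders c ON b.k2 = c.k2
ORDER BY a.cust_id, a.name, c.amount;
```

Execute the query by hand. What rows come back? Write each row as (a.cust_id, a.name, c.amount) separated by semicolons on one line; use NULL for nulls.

(4, Nora, 43)

Step 1 — a LEFT JOIN b on cust_id → 5 row(s).
Then INNER JOIN `orders c` on k2: keep only rows whose b.k2 appears in c.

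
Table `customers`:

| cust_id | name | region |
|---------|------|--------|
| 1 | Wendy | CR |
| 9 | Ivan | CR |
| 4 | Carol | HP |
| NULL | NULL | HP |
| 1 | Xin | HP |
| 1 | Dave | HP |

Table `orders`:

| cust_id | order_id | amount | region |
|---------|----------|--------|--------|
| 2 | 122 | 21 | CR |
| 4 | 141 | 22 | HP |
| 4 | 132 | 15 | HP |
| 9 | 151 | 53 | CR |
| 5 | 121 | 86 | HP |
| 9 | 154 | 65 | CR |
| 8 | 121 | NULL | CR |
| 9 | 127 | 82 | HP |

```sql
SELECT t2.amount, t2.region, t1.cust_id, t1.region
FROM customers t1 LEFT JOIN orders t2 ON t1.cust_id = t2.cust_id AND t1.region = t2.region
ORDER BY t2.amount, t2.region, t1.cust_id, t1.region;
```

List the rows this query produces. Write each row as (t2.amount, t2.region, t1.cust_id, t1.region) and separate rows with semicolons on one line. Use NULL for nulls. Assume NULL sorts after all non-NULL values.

LEFT JOIN keeps every row from `customers`; unmatched rows get NULL for `orders`'s columns.
Matching on t1.cust_id = t2.cust_id AND t1.region = t2.region. A NULL in a compared column never satisfies the condition.
Matched pairs: 4; unmatched t1 rows kept: 4.

(15, HP, 4, HP); (22, HP, 4, HP); (53, CR, 9, CR); (65, CR, 9, CR); (NULL, NULL, 1, CR); (NULL, NULL, 1, HP); (NULL, NULL, 1, HP); (NULL, NULL, NULL, HP)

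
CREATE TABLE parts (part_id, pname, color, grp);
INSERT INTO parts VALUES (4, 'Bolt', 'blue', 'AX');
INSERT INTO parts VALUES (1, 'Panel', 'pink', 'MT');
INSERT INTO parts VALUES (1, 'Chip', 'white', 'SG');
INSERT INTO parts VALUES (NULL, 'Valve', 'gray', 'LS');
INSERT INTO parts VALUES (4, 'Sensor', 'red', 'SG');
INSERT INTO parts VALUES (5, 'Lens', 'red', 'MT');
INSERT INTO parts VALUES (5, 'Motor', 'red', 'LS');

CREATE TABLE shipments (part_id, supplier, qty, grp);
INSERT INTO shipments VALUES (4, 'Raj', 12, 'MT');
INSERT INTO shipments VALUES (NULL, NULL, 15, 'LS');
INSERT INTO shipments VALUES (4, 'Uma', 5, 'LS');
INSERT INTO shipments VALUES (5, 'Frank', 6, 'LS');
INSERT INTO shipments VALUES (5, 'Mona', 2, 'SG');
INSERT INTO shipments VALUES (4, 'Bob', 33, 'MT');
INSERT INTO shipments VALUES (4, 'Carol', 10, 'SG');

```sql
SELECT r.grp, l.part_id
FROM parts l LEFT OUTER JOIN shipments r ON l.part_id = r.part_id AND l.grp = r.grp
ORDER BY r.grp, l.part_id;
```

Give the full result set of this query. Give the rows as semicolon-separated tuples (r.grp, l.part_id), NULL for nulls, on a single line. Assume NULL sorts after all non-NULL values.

LEFT JOIN keeps every row from `parts`; unmatched rows get NULL for `shipments`'s columns.
Matching on l.part_id = r.part_id AND l.grp = r.grp. A NULL in a compared column never satisfies the condition.
- l row (part_id=4, grp=AX): no match → kept, r columns NULL.
- l row (part_id=1, grp=MT): no match → kept, r columns NULL.
- l row (part_id=1, grp=SG): no match → kept, r columns NULL.
- l row (part_id=NULL, grp=LS): no match → kept, r columns NULL.
- l row (part_id=4, grp=SG): matches 1 r row(s) → 1 output row(s).
- l row (part_id=5, grp=MT): no match → kept, r columns NULL.
- l row (part_id=5, grp=LS): matches 1 r row(s) → 1 output row(s).
After projecting and ordering:
r.grp | l.part_id
LS | 5
SG | 4
NULL | 1
NULL | 1
NULL | 4
NULL | 5
NULL | NULL

(LS, 5); (SG, 4); (NULL, 1); (NULL, 1); (NULL, 4); (NULL, 5); (NULL, NULL)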